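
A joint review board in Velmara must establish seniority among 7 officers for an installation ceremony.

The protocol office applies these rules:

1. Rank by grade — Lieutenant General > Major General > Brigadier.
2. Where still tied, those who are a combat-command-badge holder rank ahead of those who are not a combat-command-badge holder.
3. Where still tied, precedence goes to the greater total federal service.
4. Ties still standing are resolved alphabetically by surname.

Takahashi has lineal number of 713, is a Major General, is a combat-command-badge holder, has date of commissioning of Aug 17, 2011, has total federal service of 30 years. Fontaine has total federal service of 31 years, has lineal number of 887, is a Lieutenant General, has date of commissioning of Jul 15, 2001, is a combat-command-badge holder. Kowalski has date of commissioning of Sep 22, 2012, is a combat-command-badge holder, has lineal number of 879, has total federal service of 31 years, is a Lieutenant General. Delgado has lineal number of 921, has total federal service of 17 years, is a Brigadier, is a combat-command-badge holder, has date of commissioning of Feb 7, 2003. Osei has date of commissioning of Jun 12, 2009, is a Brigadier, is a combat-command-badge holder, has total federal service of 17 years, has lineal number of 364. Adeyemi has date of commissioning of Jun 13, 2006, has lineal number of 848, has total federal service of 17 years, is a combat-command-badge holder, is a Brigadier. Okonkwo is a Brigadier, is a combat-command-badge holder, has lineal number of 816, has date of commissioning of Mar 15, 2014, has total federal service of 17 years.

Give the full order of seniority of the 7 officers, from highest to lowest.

By grade: Fontaine and Kowalski (Lieutenant General); then Takahashi (Major General); then Adeyemi, Delgado, Okonkwo and Osei (Brigadier).
Fontaine and Kowalski are each a combat-command-badge holder, so the next rule applies.
Fontaine and Kowalski both have total federal service 31 years, so the next rule applies.
Among Fontaine and Kowalski, alphabetically by surname: Fontaine before Kowalski.
Adeyemi, Delgado, Okonkwo and Osei are each a combat-command-badge holder, so the next rule applies.
Adeyemi, Delgado, Okonkwo and Osei all have total federal service 17 years, so the next rule applies.
Among Adeyemi, Delgado, Okonkwo and Osei, alphabetically by surname: Adeyemi before Delgado before Okonkwo before Osei.
Full order: Fontaine, Kowalski, Takahashi, Adeyemi, Delgado, Okonkwo, Osei.

Fontaine, Kowalski, Takahashi, Adeyemi, Delgado, Okonkwo, Osei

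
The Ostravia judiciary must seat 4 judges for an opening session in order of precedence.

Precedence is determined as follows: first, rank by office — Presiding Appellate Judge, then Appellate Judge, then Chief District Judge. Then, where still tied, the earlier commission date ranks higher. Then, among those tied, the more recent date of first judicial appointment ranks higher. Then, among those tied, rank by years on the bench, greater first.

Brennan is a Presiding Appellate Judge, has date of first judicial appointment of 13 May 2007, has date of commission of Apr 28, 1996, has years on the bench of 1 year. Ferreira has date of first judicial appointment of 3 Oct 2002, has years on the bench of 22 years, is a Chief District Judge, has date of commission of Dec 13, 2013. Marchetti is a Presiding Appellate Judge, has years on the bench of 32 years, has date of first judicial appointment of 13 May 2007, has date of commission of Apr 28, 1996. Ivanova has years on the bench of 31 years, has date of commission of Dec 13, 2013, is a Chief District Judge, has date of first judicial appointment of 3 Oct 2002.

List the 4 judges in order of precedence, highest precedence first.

By office: Marchetti and Brennan (Presiding Appellate Judge); then Ivanova and Ferreira (Chief District Judge).
Marchetti and Brennan both have date of commission Apr 28, 1996, so the next rule applies.
Marchetti and Brennan both have date of first judicial appointment 13 May 2007, so the next rule applies.
Among Marchetti and Brennan, by years on the bench (higher first): Marchetti (32 years) before Brennan (1 year).
Ivanova and Ferreira both have date of commission Dec 13, 2013, so the next rule applies.
Ivanova and Ferreira both have date of first judicial appointment 3 Oct 2002, so the next rule applies.
Among Ivanova and Ferreira, by years on the bench (higher first): Ivanova (31 years) before Ferreira (22 years).
Full order: Marchetti, Brennan, Ivanova, Ferreira.

Marchetti, Brennan, Ivanova, Ferreira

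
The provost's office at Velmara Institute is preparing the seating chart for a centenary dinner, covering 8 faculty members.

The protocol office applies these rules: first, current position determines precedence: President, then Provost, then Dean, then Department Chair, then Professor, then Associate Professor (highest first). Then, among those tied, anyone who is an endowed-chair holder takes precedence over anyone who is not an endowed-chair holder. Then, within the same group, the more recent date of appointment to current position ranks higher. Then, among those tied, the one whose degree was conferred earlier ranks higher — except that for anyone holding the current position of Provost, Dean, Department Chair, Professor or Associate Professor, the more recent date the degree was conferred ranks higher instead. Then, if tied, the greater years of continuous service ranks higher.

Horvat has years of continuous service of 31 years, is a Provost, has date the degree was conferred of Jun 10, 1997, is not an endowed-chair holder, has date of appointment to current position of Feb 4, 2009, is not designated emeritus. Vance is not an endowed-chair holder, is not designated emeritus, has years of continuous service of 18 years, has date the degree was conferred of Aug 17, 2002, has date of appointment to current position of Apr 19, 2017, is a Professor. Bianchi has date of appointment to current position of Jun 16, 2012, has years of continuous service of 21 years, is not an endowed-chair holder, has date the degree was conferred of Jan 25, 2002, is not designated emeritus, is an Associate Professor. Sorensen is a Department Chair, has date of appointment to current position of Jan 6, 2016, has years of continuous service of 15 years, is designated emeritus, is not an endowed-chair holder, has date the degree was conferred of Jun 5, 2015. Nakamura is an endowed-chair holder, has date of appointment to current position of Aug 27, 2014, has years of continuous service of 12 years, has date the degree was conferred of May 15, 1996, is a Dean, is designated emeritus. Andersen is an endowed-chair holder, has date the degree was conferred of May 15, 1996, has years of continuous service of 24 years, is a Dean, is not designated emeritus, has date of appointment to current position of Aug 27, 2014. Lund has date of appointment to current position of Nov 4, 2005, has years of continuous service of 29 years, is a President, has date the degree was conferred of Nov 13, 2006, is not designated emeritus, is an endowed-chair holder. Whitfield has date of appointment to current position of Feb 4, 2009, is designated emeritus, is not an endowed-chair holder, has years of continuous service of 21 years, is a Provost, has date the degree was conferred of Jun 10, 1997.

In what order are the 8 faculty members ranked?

By current position: Lund (President); then Horvat and Whitfield (Provost); then Andersen and Nakamura (Dean); then Sorensen (Department Chair); then Vance (Professor); then Bianchi (Associate Professor).
Horvat and Whitfield are each not an endowed-chair holder, so the next rule applies.
Horvat and Whitfield both have date of appointment to current position Feb 4, 2009, so the next rule applies.
Horvat and Whitfield both have date the degree was conferred Jun 10, 1997, so the next rule applies.
Among Horvat and Whitfield, by years of continuous service (higher first): Horvat (31 years) before Whitfield (21 years).
Andersen and Nakamura are each an endowed-chair holder, so the next rule applies.
Andersen and Nakamura both have date of appointment to current position Aug 27, 2014, so the next rule applies.
Andersen and Nakamura both have date the degree was conferred May 15, 1996, so the next rule applies.
Among Andersen and Nakamura, by years of continuous service (higher first): Andersen (24 years) before Nakamura (12 years).
Full order: Lund, Horvat, Whitfield, Andersen, Nakamura, Sorensen, Vance, Bianchi.

Lund, Horvat, Whitfield, Andersen, Nakamura, Sorensen, Vance, Bianchi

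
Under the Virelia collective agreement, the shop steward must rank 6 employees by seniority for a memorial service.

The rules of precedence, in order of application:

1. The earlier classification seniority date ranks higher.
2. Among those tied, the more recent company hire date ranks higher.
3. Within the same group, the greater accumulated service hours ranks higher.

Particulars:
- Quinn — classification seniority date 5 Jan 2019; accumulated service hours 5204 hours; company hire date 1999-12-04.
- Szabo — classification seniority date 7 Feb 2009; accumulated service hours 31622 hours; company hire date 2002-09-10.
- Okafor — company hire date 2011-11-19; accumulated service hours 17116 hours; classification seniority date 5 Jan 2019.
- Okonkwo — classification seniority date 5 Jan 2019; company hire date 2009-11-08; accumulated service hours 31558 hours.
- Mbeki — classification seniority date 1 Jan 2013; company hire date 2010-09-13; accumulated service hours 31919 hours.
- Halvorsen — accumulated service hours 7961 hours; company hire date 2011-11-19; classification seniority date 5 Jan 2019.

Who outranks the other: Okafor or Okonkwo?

Okafor

By classification seniority date (earlier first): Szabo (7 Feb 2009); then Mbeki (1 Jan 2013); then Okafor, Halvorsen, Okonkwo and Quinn (each 5 Jan 2019).
Among Okafor, Halvorsen, Okonkwo and Quinn, by company hire date (later first): Okafor and Halvorsen (2011-11-19) before Okonkwo (2009-11-08) before Quinn (1999-12-04).
Among Okafor and Halvorsen, by accumulated service hours (higher first): Okafor (17116 hours) before Halvorsen (7961 hours).
So Okafor takes precedence.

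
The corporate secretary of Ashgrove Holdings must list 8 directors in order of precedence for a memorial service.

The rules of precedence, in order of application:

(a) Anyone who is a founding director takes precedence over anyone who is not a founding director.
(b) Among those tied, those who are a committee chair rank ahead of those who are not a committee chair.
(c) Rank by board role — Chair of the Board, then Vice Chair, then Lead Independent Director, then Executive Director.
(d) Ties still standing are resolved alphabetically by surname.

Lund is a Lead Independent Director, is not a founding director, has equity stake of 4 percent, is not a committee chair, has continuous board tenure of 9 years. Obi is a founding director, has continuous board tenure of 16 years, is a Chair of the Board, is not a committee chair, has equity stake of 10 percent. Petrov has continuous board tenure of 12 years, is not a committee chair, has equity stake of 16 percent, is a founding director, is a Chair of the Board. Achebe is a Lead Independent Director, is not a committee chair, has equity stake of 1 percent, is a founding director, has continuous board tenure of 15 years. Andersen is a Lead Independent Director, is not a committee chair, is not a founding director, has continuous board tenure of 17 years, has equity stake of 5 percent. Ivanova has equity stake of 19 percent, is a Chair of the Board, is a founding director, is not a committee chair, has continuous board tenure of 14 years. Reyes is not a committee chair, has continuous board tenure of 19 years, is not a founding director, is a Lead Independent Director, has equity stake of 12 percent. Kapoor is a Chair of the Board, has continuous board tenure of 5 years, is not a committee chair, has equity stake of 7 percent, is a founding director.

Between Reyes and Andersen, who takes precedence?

Andersen

By the first rule: Ivanova, Kapoor, Obi, Petrov and Achebe (each a founding director); then Andersen, Lund and Reyes (each not a founding director).
Ivanova, Kapoor, Obi, Petrov and Achebe are each not a committee chair, so the next rule applies.
Among Ivanova, Kapoor, Obi, Petrov and Achebe, by board role: Ivanova, Kapoor, Obi and Petrov (Chair of the Board) before Achebe (Lead Independent Director).
Among Ivanova, Kapoor, Obi and Petrov, alphabetically by surname: Ivanova before Kapoor before Obi before Petrov.
Andersen, Lund and Reyes are each not a committee chair, so the next rule applies.
Andersen, Lund and Reyes are each Lead Independent Director, so the next rule applies.
Among Andersen, Lund and Reyes, alphabetically by surname: Andersen before Lund before Reyes.
So Andersen takes precedence.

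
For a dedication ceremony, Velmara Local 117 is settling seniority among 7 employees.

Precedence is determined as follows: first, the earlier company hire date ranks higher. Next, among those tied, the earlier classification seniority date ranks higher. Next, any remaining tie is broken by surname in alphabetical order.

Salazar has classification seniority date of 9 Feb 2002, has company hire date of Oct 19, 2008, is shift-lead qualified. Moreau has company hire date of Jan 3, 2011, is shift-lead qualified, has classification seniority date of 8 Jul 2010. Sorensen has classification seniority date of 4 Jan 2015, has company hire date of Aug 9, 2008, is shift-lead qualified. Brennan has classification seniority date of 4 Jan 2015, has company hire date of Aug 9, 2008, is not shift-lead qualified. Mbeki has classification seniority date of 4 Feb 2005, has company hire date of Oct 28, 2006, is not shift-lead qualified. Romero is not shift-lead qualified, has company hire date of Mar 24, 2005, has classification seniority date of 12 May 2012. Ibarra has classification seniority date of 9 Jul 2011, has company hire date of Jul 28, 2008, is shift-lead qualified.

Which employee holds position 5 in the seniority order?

Sorensen

By company hire date (earlier first): Romero (Mar 24, 2005); then Mbeki (Oct 28, 2006); then Ibarra (Jul 28, 2008); then Brennan and Sorensen (both Aug 9, 2008); then Salazar (Oct 19, 2008); then Moreau (Jan 3, 2011).
Brennan and Sorensen both have classification seniority date 4 Jan 2015, so the next rule applies.
Among Brennan and Sorensen, alphabetically by surname: Brennan before Sorensen.
Order: Romero, Mbeki, Ibarra, Brennan, Sorensen, Salazar, Moreau.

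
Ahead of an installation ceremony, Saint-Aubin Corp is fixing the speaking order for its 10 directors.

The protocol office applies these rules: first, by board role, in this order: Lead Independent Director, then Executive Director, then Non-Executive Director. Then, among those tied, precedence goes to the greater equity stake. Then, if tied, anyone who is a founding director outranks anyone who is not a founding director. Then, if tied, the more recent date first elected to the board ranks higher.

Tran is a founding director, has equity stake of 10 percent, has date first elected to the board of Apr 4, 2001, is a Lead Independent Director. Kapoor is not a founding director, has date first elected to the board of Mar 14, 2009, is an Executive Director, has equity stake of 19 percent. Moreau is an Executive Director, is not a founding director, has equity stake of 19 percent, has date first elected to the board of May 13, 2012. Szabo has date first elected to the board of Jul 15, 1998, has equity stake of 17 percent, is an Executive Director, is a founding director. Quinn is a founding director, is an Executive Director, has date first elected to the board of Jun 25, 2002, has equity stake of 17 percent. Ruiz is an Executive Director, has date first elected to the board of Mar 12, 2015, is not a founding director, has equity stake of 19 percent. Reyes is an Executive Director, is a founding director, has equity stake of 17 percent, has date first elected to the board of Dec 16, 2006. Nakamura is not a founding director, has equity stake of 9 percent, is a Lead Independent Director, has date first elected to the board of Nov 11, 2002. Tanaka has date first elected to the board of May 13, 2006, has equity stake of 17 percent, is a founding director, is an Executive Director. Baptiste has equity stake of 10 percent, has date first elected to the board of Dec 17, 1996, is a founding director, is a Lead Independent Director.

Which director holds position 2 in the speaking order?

Baptiste

By board role: Tran, Baptiste and Nakamura (Lead Independent Director); then Ruiz, Moreau, Kapoor, Reyes, Tanaka, Quinn and Szabo (Executive Director).
Among Tran, Baptiste and Nakamura, by equity stake (higher first): Tran and Baptiste (10 percent) before Nakamura (9 percent).
Tran and Baptiste are each a founding director, so the next rule applies.
Among Tran and Baptiste, by date first elected to the board (later first): Tran (Apr 4, 2001) before Baptiste (Dec 17, 1996).
Among Ruiz, Moreau, Kapoor, Reyes, Tanaka, Quinn and Szabo, by equity stake (higher first): Ruiz, Moreau and Kapoor (19 percent) before Reyes, Tanaka, Quinn and Szabo (17 percent).
Ruiz, Moreau and Kapoor are each not a founding director, so the next rule applies.
Among Ruiz, Moreau and Kapoor, by date first elected to the board (later first): Ruiz (Mar 12, 2015) before Moreau (May 13, 2012) before Kapoor (Mar 14, 2009).
Reyes, Tanaka, Quinn and Szabo are each a founding director, so the next rule applies.
Among Reyes, Tanaka, Quinn and Szabo, by date first elected to the board (later first): Reyes (Dec 16, 2006) before Tanaka (May 13, 2006) before Quinn (Jun 25, 2002) before Szabo (Jul 15, 1998).
Order: Tran, Baptiste, Nakamura, Ruiz, Moreau, Kapoor, Reyes, Tanaka, Quinn, Szabo.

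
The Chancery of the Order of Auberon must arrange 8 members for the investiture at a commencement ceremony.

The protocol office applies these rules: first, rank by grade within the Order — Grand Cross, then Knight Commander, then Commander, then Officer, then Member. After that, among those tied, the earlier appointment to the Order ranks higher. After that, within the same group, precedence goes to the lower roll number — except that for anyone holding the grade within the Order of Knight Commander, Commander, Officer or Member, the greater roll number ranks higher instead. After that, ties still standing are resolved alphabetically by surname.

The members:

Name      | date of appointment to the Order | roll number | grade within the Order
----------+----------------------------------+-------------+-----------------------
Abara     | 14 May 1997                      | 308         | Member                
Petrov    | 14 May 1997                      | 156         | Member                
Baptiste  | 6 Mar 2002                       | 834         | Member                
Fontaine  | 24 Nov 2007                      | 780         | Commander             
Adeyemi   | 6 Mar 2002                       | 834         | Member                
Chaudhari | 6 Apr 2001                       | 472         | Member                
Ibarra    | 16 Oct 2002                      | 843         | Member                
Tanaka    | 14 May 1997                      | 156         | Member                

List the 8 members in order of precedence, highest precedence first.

By grade within the Order: Fontaine (Commander); then Abara, Petrov, Tanaka, Chaudhari, Adeyemi, Baptiste and Ibarra (Member).
Among Abara, Petrov, Tanaka, Chaudhari, Adeyemi, Baptiste and Ibarra, by date of appointment to the Order (earlier first): Abara, Petrov and Tanaka (14 May 1997) before Chaudhari (6 Apr 2001) before Adeyemi and Baptiste (6 Mar 2002) before Ibarra (16 Oct 2002).
Among Abara, Petrov and Tanaka, by roll number (higher first) (reversed rule for this group): Abara (308) before Petrov and Tanaka (156).
Among Petrov and Tanaka, alphabetically by surname: Petrov before Tanaka.
Adeyemi and Baptiste both have roll number 834, so the next rule applies.
Among Adeyemi and Baptiste, alphabetically by surname: Adeyemi before Baptiste.
Full order: Fontaine, Abara, Petrov, Tanaka, Chaudhari, Adeyemi, Baptiste, Ibarra.

Fontaine, Abara, Petrov, Tanaka, Chaudhari, Adeyemi, Baptiste, Ibarra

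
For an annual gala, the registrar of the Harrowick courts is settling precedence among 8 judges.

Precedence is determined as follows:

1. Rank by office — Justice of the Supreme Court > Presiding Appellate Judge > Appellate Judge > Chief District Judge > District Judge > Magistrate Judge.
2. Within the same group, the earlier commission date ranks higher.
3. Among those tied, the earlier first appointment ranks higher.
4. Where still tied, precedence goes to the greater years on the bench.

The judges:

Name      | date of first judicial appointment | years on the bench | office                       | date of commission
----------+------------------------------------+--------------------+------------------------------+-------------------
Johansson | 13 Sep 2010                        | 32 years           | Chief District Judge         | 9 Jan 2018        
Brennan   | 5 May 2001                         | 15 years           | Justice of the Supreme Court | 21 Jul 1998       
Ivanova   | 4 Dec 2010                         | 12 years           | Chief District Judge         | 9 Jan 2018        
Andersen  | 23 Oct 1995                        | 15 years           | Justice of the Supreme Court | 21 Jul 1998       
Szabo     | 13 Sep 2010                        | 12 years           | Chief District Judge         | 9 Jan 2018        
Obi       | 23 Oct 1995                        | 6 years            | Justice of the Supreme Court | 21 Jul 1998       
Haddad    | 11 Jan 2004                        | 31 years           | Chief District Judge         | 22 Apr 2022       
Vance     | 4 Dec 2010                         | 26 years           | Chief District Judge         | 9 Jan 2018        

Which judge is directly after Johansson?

Szabo

By office: Andersen, Obi and Brennan (Justice of the Supreme Court); then Johansson, Szabo, Vance, Ivanova and Haddad (Chief District Judge).
Andersen, Obi and Brennan all have date of commission 21 Jul 1998, so the next rule applies.
Among Andersen, Obi and Brennan, by date of first judicial appointment (earlier first): Andersen and Obi (23 Oct 1995) before Brennan (5 May 2001).
Among Andersen and Obi, by years on the bench (higher first): Andersen (15 years) before Obi (6 years).
Among Johansson, Szabo, Vance, Ivanova and Haddad, by date of commission (earlier first): Johansson, Szabo, Vance and Ivanova (9 Jan 2018) before Haddad (22 Apr 2022).
Among Johansson, Szabo, Vance and Ivanova, by date of first judicial appointment (earlier first): Johansson and Szabo (13 Sep 2010) before Vance and Ivanova (4 Dec 2010).
Among Johansson and Szabo, by years on the bench (higher first): Johansson (32 years) before Szabo (12 years).
Among Vance and Ivanova, by years on the bench (higher first): Vance (26 years) before Ivanova (12 years).
Order: Andersen, Obi, Brennan, Johansson, Szabo, Vance, Ivanova, Haddad.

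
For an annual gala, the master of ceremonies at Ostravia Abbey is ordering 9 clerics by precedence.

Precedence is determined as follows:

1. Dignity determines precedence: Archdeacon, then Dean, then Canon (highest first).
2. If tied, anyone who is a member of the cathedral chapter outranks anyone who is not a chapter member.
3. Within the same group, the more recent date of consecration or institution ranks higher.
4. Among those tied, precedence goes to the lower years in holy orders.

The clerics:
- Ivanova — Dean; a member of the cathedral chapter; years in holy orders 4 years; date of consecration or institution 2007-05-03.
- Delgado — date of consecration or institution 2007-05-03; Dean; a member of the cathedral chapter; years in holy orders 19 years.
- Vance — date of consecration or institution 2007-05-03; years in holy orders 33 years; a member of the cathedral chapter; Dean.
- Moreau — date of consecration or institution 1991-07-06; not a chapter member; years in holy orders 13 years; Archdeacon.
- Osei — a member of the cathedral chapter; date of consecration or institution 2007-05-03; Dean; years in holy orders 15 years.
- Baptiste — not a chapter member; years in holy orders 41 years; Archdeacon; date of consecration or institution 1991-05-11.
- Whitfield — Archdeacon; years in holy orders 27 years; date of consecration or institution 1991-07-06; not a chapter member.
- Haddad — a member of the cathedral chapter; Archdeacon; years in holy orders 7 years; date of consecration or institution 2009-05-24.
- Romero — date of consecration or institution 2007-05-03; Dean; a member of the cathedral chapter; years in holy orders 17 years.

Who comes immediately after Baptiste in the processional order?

By dignity: Haddad, Moreau, Whitfield and Baptiste (Archdeacon); then Ivanova, Osei, Romero, Delgado and Vance (Dean).
Among Haddad, Moreau, Whitfield and Baptiste, a member of the cathedral chapter before not a chapter member: Haddad (a member of the cathedral chapter) before Moreau, Whitfield and Baptiste (not a chapter member).
Among Moreau, Whitfield and Baptiste, by date of consecration or institution (later first): Moreau and Whitfield (1991-07-06) before Baptiste (1991-05-11).
Among Moreau and Whitfield, by years in holy orders (lower first): Moreau (13 years) before Whitfield (27 years).
Ivanova, Osei, Romero, Delgado and Vance are each a member of the cathedral chapter, so the next rule applies.
Ivanova, Osei, Romero, Delgado and Vance all have date of consecration or institution 2007-05-03, so the next rule applies.
Among Ivanova, Osei, Romero, Delgado and Vance, by years in holy orders (lower first): Ivanova (4 years) before Osei (15 years) before Romero (17 years) before Delgado (19 years) before Vance (33 years).
Order: Haddad, Moreau, Whitfield, Baptiste, Ivanova, Osei, Romero, Delgado, Vance.

Ivanova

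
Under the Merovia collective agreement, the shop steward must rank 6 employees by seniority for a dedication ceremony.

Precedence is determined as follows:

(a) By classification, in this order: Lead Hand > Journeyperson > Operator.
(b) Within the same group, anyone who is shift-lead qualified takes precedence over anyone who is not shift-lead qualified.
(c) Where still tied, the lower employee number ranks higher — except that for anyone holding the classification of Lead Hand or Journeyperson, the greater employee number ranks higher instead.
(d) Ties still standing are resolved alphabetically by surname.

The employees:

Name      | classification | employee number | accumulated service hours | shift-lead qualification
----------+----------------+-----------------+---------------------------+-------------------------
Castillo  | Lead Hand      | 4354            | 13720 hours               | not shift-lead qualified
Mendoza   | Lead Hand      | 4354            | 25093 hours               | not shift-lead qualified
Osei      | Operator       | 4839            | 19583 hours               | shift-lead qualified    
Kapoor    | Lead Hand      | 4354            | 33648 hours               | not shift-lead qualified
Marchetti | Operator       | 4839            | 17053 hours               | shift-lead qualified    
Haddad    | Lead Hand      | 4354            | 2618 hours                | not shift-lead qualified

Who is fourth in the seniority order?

Mendoza

By classification: Castillo, Haddad, Kapoor and Mendoza (Lead Hand); then Marchetti and Osei (Operator).
Castillo, Haddad, Kapoor and Mendoza are each not shift-lead qualified, so the next rule applies.
Castillo, Haddad, Kapoor and Mendoza all have employee number 4354, so the next rule applies.
Among Castillo, Haddad, Kapoor and Mendoza, alphabetically by surname: Castillo before Haddad before Kapoor before Mendoza.
Marchetti and Osei are each shift-lead qualified, so the next rule applies.
Marchetti and Osei both have employee number 4839, so the next rule applies.
Among Marchetti and Osei, alphabetically by surname: Marchetti before Osei.
Order: Castillo, Haddad, Kapoor, Mendoza, Marchetti, Osei.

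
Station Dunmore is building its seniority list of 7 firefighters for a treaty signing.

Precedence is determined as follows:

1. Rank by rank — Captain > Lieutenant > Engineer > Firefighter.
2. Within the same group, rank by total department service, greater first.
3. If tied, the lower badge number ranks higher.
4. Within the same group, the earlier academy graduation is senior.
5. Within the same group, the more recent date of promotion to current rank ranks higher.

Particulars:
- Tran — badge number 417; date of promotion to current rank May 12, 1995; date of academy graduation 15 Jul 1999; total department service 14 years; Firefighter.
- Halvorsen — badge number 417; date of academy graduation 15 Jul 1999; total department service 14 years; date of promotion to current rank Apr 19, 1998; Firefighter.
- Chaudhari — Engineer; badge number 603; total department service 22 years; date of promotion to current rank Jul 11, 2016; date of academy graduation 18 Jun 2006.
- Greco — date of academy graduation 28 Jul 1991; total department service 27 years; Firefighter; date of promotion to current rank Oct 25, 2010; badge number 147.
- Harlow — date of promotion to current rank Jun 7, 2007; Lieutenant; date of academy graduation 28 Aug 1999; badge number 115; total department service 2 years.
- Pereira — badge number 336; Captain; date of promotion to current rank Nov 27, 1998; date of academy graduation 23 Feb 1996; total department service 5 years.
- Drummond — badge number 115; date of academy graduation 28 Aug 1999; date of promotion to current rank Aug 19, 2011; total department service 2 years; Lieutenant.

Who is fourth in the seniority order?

By rank: Pereira (Captain); then Drummond and Harlow (Lieutenant); then Chaudhari (Engineer); then Greco, Halvorsen and Tran (Firefighter).
Drummond and Harlow both have total department service 2 years, so the next rule applies.
Drummond and Harlow both have badge number 115, so the next rule applies.
Drummond and Harlow both have date of academy graduation 28 Aug 1999, so the next rule applies.
Among Drummond and Harlow, by date of promotion to current rank (later first): Drummond (Aug 19, 2011) before Harlow (Jun 7, 2007).
Among Greco, Halvorsen and Tran, by total department service (higher first): Greco (27 years) before Halvorsen and Tran (14 years).
Halvorsen and Tran both have badge number 417, so the next rule applies.
Halvorsen and Tran both have date of academy graduation 15 Jul 1999, so the next rule applies.
Among Halvorsen and Tran, by date of promotion to current rank (later first): Halvorsen (Apr 19, 1998) before Tran (May 12, 1995).
Order: Pereira, Drummond, Harlow, Chaudhari, Greco, Halvorsen, Tran.

Chaudhari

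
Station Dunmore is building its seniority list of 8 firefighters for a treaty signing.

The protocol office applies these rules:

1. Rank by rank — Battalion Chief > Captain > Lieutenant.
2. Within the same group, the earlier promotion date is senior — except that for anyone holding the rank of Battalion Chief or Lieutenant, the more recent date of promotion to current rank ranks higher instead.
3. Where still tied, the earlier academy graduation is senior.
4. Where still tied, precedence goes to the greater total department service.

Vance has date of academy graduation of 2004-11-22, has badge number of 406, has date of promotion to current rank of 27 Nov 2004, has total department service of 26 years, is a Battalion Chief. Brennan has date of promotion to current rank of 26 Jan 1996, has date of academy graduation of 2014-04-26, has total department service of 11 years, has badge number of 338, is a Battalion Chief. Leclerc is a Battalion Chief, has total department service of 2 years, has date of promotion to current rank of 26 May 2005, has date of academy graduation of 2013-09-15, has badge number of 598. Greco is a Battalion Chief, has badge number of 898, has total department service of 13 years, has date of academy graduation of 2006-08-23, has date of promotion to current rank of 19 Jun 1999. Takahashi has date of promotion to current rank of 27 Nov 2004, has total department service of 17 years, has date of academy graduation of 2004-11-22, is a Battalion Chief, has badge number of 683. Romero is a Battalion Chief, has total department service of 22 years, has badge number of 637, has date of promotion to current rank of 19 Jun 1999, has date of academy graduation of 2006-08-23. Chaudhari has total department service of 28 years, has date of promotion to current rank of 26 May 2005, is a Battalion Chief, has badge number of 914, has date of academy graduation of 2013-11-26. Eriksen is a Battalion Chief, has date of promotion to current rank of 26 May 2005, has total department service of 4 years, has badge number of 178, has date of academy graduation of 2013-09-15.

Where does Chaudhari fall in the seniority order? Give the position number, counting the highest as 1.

3

By rank: Eriksen, Leclerc, Chaudhari, Vance, Takahashi, Romero, Greco and Brennan (Battalion Chief).
Among Eriksen, Leclerc, Chaudhari, Vance, Takahashi, Romero, Greco and Brennan, by date of promotion to current rank (later first) (reversed rule for this group): Eriksen, Leclerc and Chaudhari (26 May 2005) before Vance and Takahashi (27 Nov 2004) before Romero and Greco (19 Jun 1999) before Brennan (26 Jan 1996).
Among Eriksen, Leclerc and Chaudhari, by date of academy graduation (earlier first): Eriksen and Leclerc (2013-09-15) before Chaudhari (2013-11-26).
Among Eriksen and Leclerc, by total department service (higher first): Eriksen (4 years) before Leclerc (2 years).
Vance and Takahashi both have date of academy graduation 2004-11-22, so the next rule applies.
Among Vance and Takahashi, by total department service (higher first): Vance (26 years) before Takahashi (17 years).
Romero and Greco both have date of academy graduation 2006-08-23, so the next rule applies.
Among Romero and Greco, by total department service (higher first): Romero (22 years) before Greco (13 years).
Order: Eriksen, Leclerc, Chaudhari, Vance, Takahashi, Romero, Greco, Brennan. So position 3.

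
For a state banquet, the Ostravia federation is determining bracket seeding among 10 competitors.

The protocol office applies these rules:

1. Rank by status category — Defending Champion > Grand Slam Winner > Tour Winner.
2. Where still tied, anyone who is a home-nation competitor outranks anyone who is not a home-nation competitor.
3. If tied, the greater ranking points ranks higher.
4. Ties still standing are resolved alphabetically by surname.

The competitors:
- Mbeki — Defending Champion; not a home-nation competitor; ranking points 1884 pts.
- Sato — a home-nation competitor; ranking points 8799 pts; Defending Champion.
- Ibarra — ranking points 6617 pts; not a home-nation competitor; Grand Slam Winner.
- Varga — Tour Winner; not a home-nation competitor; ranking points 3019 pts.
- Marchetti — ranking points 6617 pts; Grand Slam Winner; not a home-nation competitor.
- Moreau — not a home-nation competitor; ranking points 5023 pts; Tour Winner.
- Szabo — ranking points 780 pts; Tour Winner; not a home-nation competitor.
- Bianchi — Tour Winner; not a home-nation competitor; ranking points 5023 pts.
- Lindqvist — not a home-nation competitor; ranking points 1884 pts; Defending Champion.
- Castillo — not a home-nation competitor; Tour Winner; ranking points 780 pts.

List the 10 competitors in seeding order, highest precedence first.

Sato, Lindqvist, Mbeki, Ibarra, Marchetti, Bianchi, Moreau, Varga, Castillo, Szabo

By status category: Sato, Lindqvist and Mbeki (Defending Champion); then Ibarra and Marchetti (Grand Slam Winner); then Bianchi, Moreau, Varga, Castillo and Szabo (Tour Winner).
Among Sato, Lindqvist and Mbeki, a home-nation competitor before not a home-nation competitor: Sato (a home-nation competitor) before Lindqvist and Mbeki (not a home-nation competitor).
Lindqvist and Mbeki both have ranking points 1884 pts, so the next rule applies.
Among Lindqvist and Mbeki, alphabetically by surname: Lindqvist before Mbeki.
Ibarra and Marchetti are each not a home-nation competitor, so the next rule applies.
Ibarra and Marchetti both have ranking points 6617 pts, so the next rule applies.
Among Ibarra and Marchetti, alphabetically by surname: Ibarra before Marchetti.
Bianchi, Moreau, Varga, Castillo and Szabo are each not a home-nation competitor, so the next rule applies.
Among Bianchi, Moreau, Varga, Castillo and Szabo, by ranking points (higher first): Bianchi and Moreau (5023 pts) before Varga (3019 pts) before Castillo and Szabo (780 pts).
Among Bianchi and Moreau, alphabetically by surname: Bianchi before Moreau.
Among Castillo and Szabo, alphabetically by surname: Castillo before Szabo.
Full order: Sato, Lindqvist, Mbeki, Ibarra, Marchetti, Bianchi, Moreau, Varga, Castillo, Szabo.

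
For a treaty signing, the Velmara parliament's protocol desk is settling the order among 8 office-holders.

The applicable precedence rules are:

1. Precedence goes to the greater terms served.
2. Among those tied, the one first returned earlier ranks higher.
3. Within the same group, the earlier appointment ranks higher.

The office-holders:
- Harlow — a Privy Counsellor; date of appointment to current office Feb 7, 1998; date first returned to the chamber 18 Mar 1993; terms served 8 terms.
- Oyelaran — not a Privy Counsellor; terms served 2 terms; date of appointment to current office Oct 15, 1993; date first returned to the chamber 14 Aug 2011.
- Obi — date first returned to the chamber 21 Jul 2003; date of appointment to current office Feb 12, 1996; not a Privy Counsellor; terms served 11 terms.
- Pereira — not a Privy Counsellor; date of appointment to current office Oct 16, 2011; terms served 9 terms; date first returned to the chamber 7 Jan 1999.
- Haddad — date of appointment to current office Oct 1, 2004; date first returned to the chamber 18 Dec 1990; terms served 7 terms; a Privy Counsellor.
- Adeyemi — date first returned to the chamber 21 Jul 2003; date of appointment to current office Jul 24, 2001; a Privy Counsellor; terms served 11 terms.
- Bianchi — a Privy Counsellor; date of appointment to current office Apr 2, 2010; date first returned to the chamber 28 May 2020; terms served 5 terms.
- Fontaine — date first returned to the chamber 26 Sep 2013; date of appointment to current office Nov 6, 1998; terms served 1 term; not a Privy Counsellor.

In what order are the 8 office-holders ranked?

By terms served (higher first): Obi and Adeyemi (both 11 terms); then Pereira (9 terms); then Harlow (8 terms); then Haddad (7 terms); then Bianchi (5 terms); then Oyelaran (2 terms); then Fontaine (1 term).
Obi and Adeyemi both have date first returned to the chamber 21 Jul 2003, so the next rule applies.
Among Obi and Adeyemi, by date of appointment to current office (earlier first): Obi (Feb 12, 1996) before Adeyemi (Jul 24, 2001).
Full order: Obi, Adeyemi, Pereira, Harlow, Haddad, Bianchi, Oyelaran, Fontaine.

Obi, Adeyemi, Pereira, Harlow, Haddad, Bianchi, Oyelaran, Fontaine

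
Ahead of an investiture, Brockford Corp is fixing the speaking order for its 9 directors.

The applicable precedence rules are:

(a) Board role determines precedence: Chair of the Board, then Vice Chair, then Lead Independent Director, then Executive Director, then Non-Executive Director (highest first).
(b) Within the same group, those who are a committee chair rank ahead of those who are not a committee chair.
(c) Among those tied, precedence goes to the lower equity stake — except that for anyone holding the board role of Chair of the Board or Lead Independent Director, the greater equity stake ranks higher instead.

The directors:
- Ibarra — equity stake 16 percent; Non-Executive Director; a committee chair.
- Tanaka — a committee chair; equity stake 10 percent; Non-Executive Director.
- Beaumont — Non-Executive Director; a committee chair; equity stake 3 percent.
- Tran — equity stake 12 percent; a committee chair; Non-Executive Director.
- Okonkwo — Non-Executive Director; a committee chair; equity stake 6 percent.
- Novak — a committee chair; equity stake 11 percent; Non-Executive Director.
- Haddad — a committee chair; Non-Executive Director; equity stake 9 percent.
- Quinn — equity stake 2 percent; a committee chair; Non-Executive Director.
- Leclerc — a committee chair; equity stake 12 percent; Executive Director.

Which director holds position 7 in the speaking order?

Novak

By board role: Leclerc (Executive Director); then Quinn, Beaumont, Okonkwo, Haddad, Tanaka, Novak, Tran and Ibarra (Non-Executive Director).
Quinn, Beaumont, Okonkwo, Haddad, Tanaka, Novak, Tran and Ibarra are each a committee chair, so the next rule applies.
Among Quinn, Beaumont, Okonkwo, Haddad, Tanaka, Novak, Tran and Ibarra, by equity stake (lower first): Quinn (2 percent) before Beaumont (3 percent) before Okonkwo (6 percent) before Haddad (9 percent) before Tanaka (10 percent) before Novak (11 percent) before Tran (12 percent) before Ibarra (16 percent).
Order: Leclerc, Quinn, Beaumont, Okonkwo, Haddad, Tanaka, Novak, Tran, Ibarra.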